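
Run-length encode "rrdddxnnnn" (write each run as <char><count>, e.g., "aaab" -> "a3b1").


Input: 'rrdddxnnnn'
Operation: identify consecutive runs
Runs: 'rr' -> r2, 'ddd' -> d3, 'x' -> x1, 'nnnn' -> n4
Encoded: r2d3x1n4


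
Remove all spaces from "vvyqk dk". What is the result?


Input string: 'vvyqk dk'
Operation: remove all spaces
Words: 'vvyqk', 'dk'
Join without spaces: vvyqkdk


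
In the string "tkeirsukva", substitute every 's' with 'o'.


Input string: 'tkeirsukva'
Operation: replace 's' with 'o'
Positions of 's': 5
After replacement: tkeiroukva


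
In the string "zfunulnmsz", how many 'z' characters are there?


Input string: 'zfunulnmsz'
Target character: 'z'
Scan each position: s[0]='z', s[9]='z'
Matches found at indices: 0, 9
Total: 2


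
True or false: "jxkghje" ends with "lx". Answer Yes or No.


Input string: 'jxkghje'
Suffix to check: 'lx'
Last 2 characters of input: 'je'
Match: False
Result: No


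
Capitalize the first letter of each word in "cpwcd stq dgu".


Input string: 'cpwcd stq dgu'
Operation: capitalize first letter of each word
Word transformations: 'cpwcd'->'Cpwcd', 'stq'->'Stq', 'dgu'->'Dgu'
Result: Cpwcd Stq Dgu


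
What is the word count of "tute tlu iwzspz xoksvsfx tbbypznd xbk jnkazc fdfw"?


Input string: 'tute tlu iwzspz xoksvsfx tbbypznd xbk jnkazc fdfw'
Operation: split by spaces
Words found: 'tute', 'tlu', 'iwzspz', 'xoksvsfx', 'tbbypznd', 'xbk', 'jnkazc', 'fdfw'
Word count: 8


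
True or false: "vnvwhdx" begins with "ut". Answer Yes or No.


Input string: 'vnvwhdx'
Prefix to check: 'ut'
First 2 characters of input: 'vn'
Match: False
Result: No


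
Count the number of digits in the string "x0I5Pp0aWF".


Input string: 'x0I5Pp0aWF'
Operation: count digit characters (0-9)
Scan: 'x', '0'(digit), 'I', '5'(digit), 'P', 'p', '0'(digit), 'a', 'W', 'F'
Digits found: 3
Result: 3


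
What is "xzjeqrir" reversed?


Input string: 'xzjeqrir'
Operation: reverse character order
Original order: 'x' -> 'z' -> 'j' -> 'e' -> 'q' -> 'r' -> 'i' -> 'r'
Reversed order: 'r' -> 'i' -> 'r' -> 'q' -> 'e' -> 'j' -> 'z' -> 'x'
Result: rirqejzx


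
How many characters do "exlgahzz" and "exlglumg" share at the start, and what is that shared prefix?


String 1: 'exlgahzz'
String 2: 'exlglumg'
Compare position by position:
pos 0: 'e' vs 'e' match
pos 1: 'x' vs 'x' match
pos 2: 'l' vs 'l' match
pos 3: 'g' vs 'g' match
pos 4: 'a' vs 'l' differ -> stop
Longest common prefix: "exlg" (length 4)


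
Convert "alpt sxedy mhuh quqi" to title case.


Input string: 'alpt sxedy mhuh quqi'
Operation: capitalize first letter of each word
Word transformations: 'alpt'->'Alpt', 'sxedy'->'Sxedy', 'mhuh'->'Mhuh', 'quqi'->'Quqi'
Result: Alpt Sxedy Mhuh Quqi


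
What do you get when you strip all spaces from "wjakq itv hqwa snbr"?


Input string: 'wjakq itv hqwa snbr'
Operation: remove all spaces
Words: 'wjakq', 'itv', 'hqwa', 'snbr'
Join without spaces: wjakqitvhqwasnbr


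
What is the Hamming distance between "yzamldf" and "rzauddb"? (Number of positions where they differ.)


String 1: 'yzamldf'
String 2: 'rzauddb'
Compare each position: pos 0: 'y'!='r', pos 1: 'z'=='z', pos 2: 'a'=='a', pos 3: 'm'!='u', pos 4: 'l'!='d', pos 5: 'd'=='d', pos 6: 'f'!='b'
Differing positions: 4
Hamming distance: 4


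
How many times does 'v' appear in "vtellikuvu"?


Input string: 'vtellikuvu'
Target character: 'v'
Scan each position: s[0]='v', s[8]='v'
Matches found at indices: 0, 8
Total: 2


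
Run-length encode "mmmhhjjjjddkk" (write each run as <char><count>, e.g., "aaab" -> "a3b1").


Input: 'mmmhhjjjjddkk'
Operation: identify consecutive runs
Runs: 'mmm' -> m3, 'hh' -> h2, 'jjjj' -> j4, 'dd' -> d2, 'kk' -> k2
Encoded: m3h2j4d2k2


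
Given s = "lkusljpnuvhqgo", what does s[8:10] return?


Input string: 'lkusljpnuvhqgo'
Operation: slice [8:10]
Extract characters: s[8]='u', s[9]='v'
Result: uv


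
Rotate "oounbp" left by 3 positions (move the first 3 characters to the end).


Input: 'oounbp', shift = 3
Operation: split at index 3 and swap parts
Front part s[0:3] = 'oou'
Back part s[3:] = 'nbp'
Rotated = back + front = 'nbp' + 'oou'
Result: nbpoou


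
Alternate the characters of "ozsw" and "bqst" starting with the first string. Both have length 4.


String 1: 'ozsw'
String 2: 'bqst'
Operation: alternate characters
Pairs: 'o'+'b', 'z'+'q', 's'+'s', 'w'+'t'
Result: obzqsswt


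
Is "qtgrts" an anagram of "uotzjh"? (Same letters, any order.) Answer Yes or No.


String 1: 'uotzjh' -> sorted: 'hjotuz'
String 2: 'qtgrts' -> sorted: 'gqrstt'
Compare sorted forms: 'hjotuz' != 'gqrstt'
Anagram: No


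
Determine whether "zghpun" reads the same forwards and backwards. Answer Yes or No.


Input string: 'zghpun'
Reversed: 'nuphgz'
Compare pairs: s[0]='z' vs s[5]='n' (mismatch), s[1]='g' vs s[4]='u' (mismatch), s[2]='h' vs s[3]='p' (mismatch)
Palindrome: No


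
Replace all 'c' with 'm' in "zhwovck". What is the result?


Input string: 'zhwovck'
Operation: replace 'c' with 'm'
Positions of 'c': 5
After replacement: zhwovmk


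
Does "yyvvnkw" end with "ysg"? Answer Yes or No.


Input string: 'yyvvnkw'
Suffix to check: 'ysg'
Last 3 characters of input: 'nkw'
Match: False
Result: No


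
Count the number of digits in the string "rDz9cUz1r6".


Input string: 'rDz9cUz1r6'
Operation: count digit characters (0-9)
Scan: 'r', 'D', 'z', '9'(digit), 'c', 'U', 'z', '1'(digit), 'r', '6'(digit)
Digits found: 3
Result: 3


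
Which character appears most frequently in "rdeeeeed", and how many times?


Input: 'rdeeeeed'
Operation: tally each character
Counts: 'd':2, 'e':5, 'r':1
Maximum: 'e' appears 5 times


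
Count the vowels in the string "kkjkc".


Input string: 'kkjkc'
Operation: count vowels (a, e, i, o, u)
Scan: s[0]='k', s[1]='k', s[2]='j', s[3]='k', s[4]='c'
Vowels found: 0
Result: 0


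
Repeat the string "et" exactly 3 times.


Input string: 'et'
Operation: repeat 3 times
Concatenation: 'et' + 'et' + 'et'
Result: etetet


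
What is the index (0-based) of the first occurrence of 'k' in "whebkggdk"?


Input string: 'whebkggdk'
Target: 'k'
Scanning left to right: s[0]='w', s[1]='h', s[2]='e', s[3]='b', s[4]='k'
First match at index: 4


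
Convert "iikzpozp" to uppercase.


Input string: 'iikzpozp'
Operation: convert each letter to uppercase
Mapping: 'i'->'I', 'i'->'I', 'k'->'K', 'z'->'Z', 'p'->'P', 'o'->'O', 'z'->'Z', 'p'->'P'
Result: IIKZPOZP


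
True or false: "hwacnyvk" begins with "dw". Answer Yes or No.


Input string: 'hwacnyvk'
Prefix to check: 'dw'
First 2 characters of input: 'hw'
Match: False
Result: No


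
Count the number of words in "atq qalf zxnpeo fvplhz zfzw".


Input string: 'atq qalf zxnpeo fvplhz zfzw'
Operation: split by spaces
Words found: 'atq', 'qalf', 'zxnpeo', 'fvplhz', 'zfzw'
Word count: 5


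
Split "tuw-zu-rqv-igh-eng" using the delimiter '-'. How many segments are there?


Input string: 'tuw-zu-rqv-igh-eng'
Delimiter: '-'
Split result: 'tuw', 'zu', 'rqv', 'igh', 'eng'
Number of parts: 5


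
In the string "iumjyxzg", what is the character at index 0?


Input string: 'iumjyxzg'
Operation: get character at index 0
Index mapping: s[0]='i'
Result: 'i'


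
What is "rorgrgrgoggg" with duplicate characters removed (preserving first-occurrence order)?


Input: 'rorgrgrgoggg'
Operation: keep first occurrence of each character
Scan: s[0]='r' new -> keep; s[1]='o' new -> keep; s[2]='r' seen -> skip; s[3]='g' new -> keep; s[4]='r' seen -> skip; s[5]='g' seen -> skip; s[6]='r' seen -> skip; s[7]='g' seen -> skip; s[8]='o' seen -> skip; s[9]='g' seen -> skip; s[10]='g' seen -> skip; s[11]='g' seen -> skip
Result: rog


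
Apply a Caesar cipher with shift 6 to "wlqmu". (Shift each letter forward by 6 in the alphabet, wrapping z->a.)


Input: 'wlqmu', shift = 6
Operation: for each letter, (position + 6) mod 26
Mapping: 'w'(22+6=28, 28 mod 26=2)->'c', 'l'(11+6=17)->'r', 'q'(16+6=22)->'w', 'm'(12+6=18)->'s', 'u'(20+6=26, 26 mod 26=0)->'a'
Result: crwsa


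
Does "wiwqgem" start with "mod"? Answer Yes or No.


Input string: 'wiwqgem'
Prefix to check: 'mod'
First 3 characters of input: 'wiw'
Match: False
Result: No


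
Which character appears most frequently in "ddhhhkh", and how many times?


Input: 'ddhhhkh'
Operation: tally each character
Counts: 'd':2, 'h':4, 'k':1
Maximum: 'h' appears 4 times


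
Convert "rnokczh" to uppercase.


Input string: 'rnokczh'
Operation: convert each letter to uppercase
Mapping: 'r'->'R', 'n'->'N', 'o'->'O', 'k'->'K', 'c'->'C', 'z'->'Z', 'h'->'H'
Result: RNOKCZH


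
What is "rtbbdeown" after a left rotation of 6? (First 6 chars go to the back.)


Input: 'rtbbdeown', shift = 6
Operation: split at index 6 and swap parts
Front part s[0:6] = 'rtbbde'
Back part s[6:] = 'own'
Rotated = back + front = 'own' + 'rtbbde'
Result: ownrtbbde


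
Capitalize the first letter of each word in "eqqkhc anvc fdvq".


Input string: 'eqqkhc anvc fdvq'
Operation: capitalize first letter of each word
Word transformations: 'eqqkhc'->'Eqqkhc', 'anvc'->'Anvc', 'fdvq'->'Fdvq'
Result: Eqqkhc Anvc Fdvq


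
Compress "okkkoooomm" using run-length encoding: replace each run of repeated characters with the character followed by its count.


Input: 'okkkoooomm'
Operation: identify consecutive runs
Runs: 'o' -> o1, 'kkk' -> k3, 'oooo' -> o4, 'mm' -> m2
Encoded: o1k3o4m2


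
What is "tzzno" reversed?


Input string: 'tzzno'
Operation: reverse character order
Original order: 't' -> 'z' -> 'z' -> 'n' -> 'o'
Reversed order: 'o' -> 'n' -> 'z' -> 'z' -> 't'
Result: onzzt


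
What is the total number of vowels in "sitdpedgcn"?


Input string: 'sitdpedgcn'
Operation: count vowels (a, e, i, o, u)
Scan: s[0]='s', s[1]='i' (vowel), s[2]='t', s[3]='d', s[4]='p', s[5]='e' (vowel), s[6]='d', s[7]='g', s[8]='c', s[9]='n'
Vowels found: 2
Result: 2


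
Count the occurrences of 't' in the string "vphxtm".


Input string: 'vphxtm'
Target character: 't'
Scan each position: s[4]='t'
Matches found at indices: 4
Total: 1


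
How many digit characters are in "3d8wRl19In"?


Input string: '3d8wRl19In'
Operation: count digit characters (0-9)
Scan: '3'(digit), 'd', '8'(digit), 'w', 'R', 'l', '1'(digit), '9'(digit), 'I', 'n'
Digits found: 4
Result: 4


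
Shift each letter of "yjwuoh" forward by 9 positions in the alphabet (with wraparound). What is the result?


Input: 'yjwuoh', shift = 9
Operation: for each letter, (position + 9) mod 26
Mapping: 'y'(24+9=33, 33 mod 26=7)->'h', 'j'(9+9=18)->'s', 'w'(22+9=31, 31 mod 26=5)->'f', 'u'(20+9=29, 29 mod 26=3)->'d', 'o'(14+9=23)->'x', 'h'(7+9=16)->'q'
Result: hsfdxq


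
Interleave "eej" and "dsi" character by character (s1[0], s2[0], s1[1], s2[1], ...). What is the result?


String 1: 'eej'
String 2: 'dsi'
Operation: alternate characters
Pairs: 'e'+'d', 'e'+'s', 'j'+'i'
Result: edesji


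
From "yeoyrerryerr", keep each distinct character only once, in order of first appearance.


Input: 'yeoyrerryerr'
Operation: keep first occurrence of each character
Scan: s[0]='y' new -> keep; s[1]='e' new -> keep; s[2]='o' new -> keep; s[3]='y' seen -> skip; s[4]='r' new -> keep; s[5]='e' seen -> skip; s[6]='r' seen -> skip; s[7]='r' seen -> skip; s[8]='y' seen -> skip; s[9]='e' seen -> skip; s[10]='r' seen -> skip; s[11]='r' seen -> skip
Result: yeor


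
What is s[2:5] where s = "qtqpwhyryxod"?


Input string: 'qtqpwhyryxod'
Operation: slice [2:5]
Extract characters: s[2]='q', s[3]='p', s[4]='w'
Result: qpw


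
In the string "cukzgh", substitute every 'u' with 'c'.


Input string: 'cukzgh'
Operation: replace 'u' with 'c'
Positions of 'u': 1
After replacement: cckzgh


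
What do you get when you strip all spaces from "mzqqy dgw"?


Input string: 'mzqqy dgw'
Operation: remove all spaces
Words: 'mzqqy', 'dgw'
Join without spaces: mzqqydgw


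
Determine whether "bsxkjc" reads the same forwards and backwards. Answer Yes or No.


Input string: 'bsxkjc'
Reversed: 'cjkxsb'
Compare pairs: s[0]='b' vs s[5]='c' (mismatch), s[1]='s' vs s[4]='j' (mismatch), s[2]='x' vs s[3]='k' (mismatch)
Palindrome: No


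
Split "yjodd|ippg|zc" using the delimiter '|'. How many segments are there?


Input string: 'yjodd|ippg|zc'
Delimiter: '|'
Split result: 'yjodd', 'ippg', 'zc'
Number of parts: 3


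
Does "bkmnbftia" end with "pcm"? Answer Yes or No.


Input string: 'bkmnbftia'
Suffix to check: 'pcm'
Last 3 characters of input: 'tia'
Match: False
Result: No


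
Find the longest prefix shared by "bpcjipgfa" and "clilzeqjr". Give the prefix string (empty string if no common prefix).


String 1: 'bpcjipgfa'
String 2: 'clilzeqjr'
Compare position by position:
pos 0: 'b' vs 'c' differ -> stop
Longest common prefix: "" (length 0)


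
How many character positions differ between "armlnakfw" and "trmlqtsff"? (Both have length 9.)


String 1: 'armlnakfw'
String 2: 'trmlqtsff'
Compare each position: pos 0: 'a'!='t', pos 1: 'r'=='r', pos 2: 'm'=='m', pos 3: 'l'=='l', pos 4: 'n'!='q', pos 5: 'a'!='t', pos 6: 'k'!='s', pos 7: 'f'=='f', pos 8: 'w'!='f'
Differing positions: 5
Hamming distance: 5


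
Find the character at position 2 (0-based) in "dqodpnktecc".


Input string: 'dqodpnktecc'
Operation: get character at index 2
Index mapping: s[0]='d', s[1]='q', s[2]='o'
Result: 'o'


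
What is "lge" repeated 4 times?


Input string: 'lge'
Operation: repeat 4 times
Concatenation: 'lge' + 'lge' + 'lge' + 'lge'
Result: lgelgelgelge


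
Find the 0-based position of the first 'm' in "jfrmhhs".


Input string: 'jfrmhhs'
Target: 'm'
Scanning left to right: s[0]='j', s[1]='f', s[2]='r', s[3]='m'
First match at index: 3


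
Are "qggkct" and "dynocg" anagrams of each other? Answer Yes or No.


String 1: 'qggkct' -> sorted: 'cggkqt'
String 2: 'dynocg' -> sorted: 'cdgnoy'
Compare sorted forms: 'cggkqt' != 'cdgnoy'
Anagram: No


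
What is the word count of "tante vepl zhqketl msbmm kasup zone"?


Input string: 'tante vepl zhqketl msbmm kasup zone'
Operation: split by spaces
Words found: 'tante', 'vepl', 'zhqketl', 'msbmm', 'kasup', 'zone'
Word count: 6


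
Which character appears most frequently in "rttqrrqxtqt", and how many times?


Input: 'rttqrrqxtqt'
Operation: tally each character
Counts: 'q':3, 'r':3, 't':4, 'x':1
Maximum: 't' appears 4 times


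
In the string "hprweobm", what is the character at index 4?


Input string: 'hprweobm'
Operation: get character at index 4
Index mapping: s[0]='h', s[1]='p', s[2]='r', s[3]='w', s[4]='e'
Result: 'e'


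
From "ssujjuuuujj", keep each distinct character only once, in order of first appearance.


Input: 'ssujjuuuujj'
Operation: keep first occurrence of each character
Scan: s[0]='s' new -> keep; s[1]='s' seen -> skip; s[2]='u' new -> keep; s[3]='j' new -> keep; s[4]='j' seen -> skip; s[5]='u' seen -> skip; s[6]='u' seen -> skip; s[7]='u' seen -> skip; s[8]='u' seen -> skip; s[9]='j' seen -> skip; s[10]='j' seen -> skip
Result: suj


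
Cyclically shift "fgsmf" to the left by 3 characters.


Input: 'fgsmf', shift = 3
Operation: split at index 3 and swap parts
Front part s[0:3] = 'fgs'
Back part s[3:] = 'mf'
Rotated = back + front = 'mf' + 'fgs'
Result: mffgs


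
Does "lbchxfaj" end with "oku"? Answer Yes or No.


Input string: 'lbchxfaj'
Suffix to check: 'oku'
Last 3 characters of input: 'faj'
Match: False
Result: No


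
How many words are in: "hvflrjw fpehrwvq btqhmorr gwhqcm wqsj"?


Input string: 'hvflrjw fpehrwvq btqhmorr gwhqcm wqsj'
Operation: split by spaces
Words found: 'hvflrjw', 'fpehrwvq', 'btqhmorr', 'gwhqcm', 'wqsj'
Word count: 5


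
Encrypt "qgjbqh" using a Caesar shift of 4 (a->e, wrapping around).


Input: 'qgjbqh', shift = 4
Operation: for each letter, (position + 4) mod 26
Mapping: 'q'(16+4=20)->'u', 'g'(6+4=10)->'k', 'j'(9+4=13)->'n', 'b'(1+4=5)->'f', 'q'(16+4=20)->'u', 'h'(7+4=11)->'l'
Result: uknful


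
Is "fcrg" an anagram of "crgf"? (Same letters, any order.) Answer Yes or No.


String 1: 'crgf' -> sorted: 'cfgr'
String 2: 'fcrg' -> sorted: 'cfgr'
Compare sorted forms: 'cfgr' == 'cfgr'
Anagram: Yes


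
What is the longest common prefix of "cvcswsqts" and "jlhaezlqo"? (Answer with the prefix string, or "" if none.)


String 1: 'cvcswsqts'
String 2: 'jlhaezlqo'
Compare position by position:
pos 0: 'c' vs 'j' differ -> stop
Longest common prefix: "" (length 0)


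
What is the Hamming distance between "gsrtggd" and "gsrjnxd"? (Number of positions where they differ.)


String 1: 'gsrtggd'
String 2: 'gsrjnxd'
Compare each position: pos 0: 'g'=='g', pos 1: 's'=='s', pos 2: 'r'=='r', pos 3: 't'!='j', pos 4: 'g'!='n', pos 5: 'g'!='x', pos 6: 'd'=='d'
Differing positions: 3
Hamming distance: 3


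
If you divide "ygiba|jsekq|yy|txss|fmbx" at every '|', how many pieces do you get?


Input string: 'ygiba|jsekq|yy|txss|fmbx'
Delimiter: '|'
Split result: 'ygiba', 'jsekq', 'yy', 'txss', 'fmbx'
Number of parts: 5


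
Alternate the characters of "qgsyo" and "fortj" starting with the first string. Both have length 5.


String 1: 'qgsyo'
String 2: 'fortj'
Operation: alternate characters
Pairs: 'q'+'f', 'g'+'o', 's'+'r', 'y'+'t', 'o'+'j'
Result: qfgosrytoj


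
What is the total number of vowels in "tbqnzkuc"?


Input string: 'tbqnzkuc'
Operation: count vowels (a, e, i, o, u)
Scan: s[0]='t', s[1]='b', s[2]='q', s[3]='n', s[4]='z', s[5]='k', s[6]='u' (vowel), s[7]='c'
Vowels found: 1
Result: 1


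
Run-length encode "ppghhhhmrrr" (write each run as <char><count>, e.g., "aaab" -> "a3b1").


Input: 'ppghhhhmrrr'
Operation: identify consecutive runs
Runs: 'pp' -> p2, 'g' -> g1, 'hhhh' -> h4, 'm' -> m1, 'rrr' -> r3
Encoded: p2g1h4m1r3


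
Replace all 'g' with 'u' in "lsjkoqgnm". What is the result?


Input string: 'lsjkoqgnm'
Operation: replace 'g' with 'u'
Positions of 'g': 6
After replacement: lsjkoqunm


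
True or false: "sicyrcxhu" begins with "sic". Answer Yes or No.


Input string: 'sicyrcxhu'
Prefix to check: 'sic'
First 3 characters of input: 'sic'
Match: True
Result: Yes


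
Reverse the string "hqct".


Input string: 'hqct'
Operation: reverse character order
Original order: 'h' -> 'q' -> 'c' -> 't'
Reversed order: 't' -> 'c' -> 'q' -> 'h'
Result: tcqh


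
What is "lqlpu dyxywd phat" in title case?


Input string: 'lqlpu dyxywd phat'
Operation: capitalize first letter of each word
Word transformations: 'lqlpu'->'Lqlpu', 'dyxywd'->'Dyxywd', 'phat'->'Phat'
Result: Lqlpu Dyxywd Phat


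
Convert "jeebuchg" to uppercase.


Input string: 'jeebuchg'
Operation: convert each letter to uppercase
Mapping: 'j'->'J', 'e'->'E', 'e'->'E', 'b'->'B', 'u'->'U', 'c'->'C', 'h'->'H', 'g'->'G'
Result: JEEBUCHG


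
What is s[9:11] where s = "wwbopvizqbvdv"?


Input string: 'wwbopvizqbvdv'
Operation: slice [9:11]
Extract characters: s[9]='b', s[10]='v'
Result: bv


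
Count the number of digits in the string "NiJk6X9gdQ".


Input string: 'NiJk6X9gdQ'
Operation: count digit characters (0-9)
Scan: 'N', 'i', 'J', 'k', '6'(digit), 'X', '9'(digit), 'g', 'd', 'Q'
Digits found: 2
Result: 2


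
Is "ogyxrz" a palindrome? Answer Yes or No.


Input string: 'ogyxrz'
Reversed: 'zrxygo'
Compare pairs: s[0]='o' vs s[5]='z' (mismatch), s[1]='g' vs s[4]='r' (mismatch), s[2]='y' vs s[3]='x' (mismatch)
Palindrome: No


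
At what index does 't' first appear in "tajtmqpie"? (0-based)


Input string: 'tajtmqpie'
Target: 't'
Scanning left to right: s[0]='t'
First match at index: 0


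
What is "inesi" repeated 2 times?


Input string: 'inesi'
Operation: repeat 2 times
Concatenation: 'inesi' + 'inesi'
Result: inesiinesi


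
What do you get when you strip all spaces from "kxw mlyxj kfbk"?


Input string: 'kxw mlyxj kfbk'
Operation: remove all spaces
Words: 'kxw', 'mlyxj', 'kfbk'
Join without spaces: kxwmlyxjkfbk


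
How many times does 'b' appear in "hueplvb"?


Input string: 'hueplvb'
Target character: 'b'
Scan each position: s[6]='b'
Matches found at indices: 6
Total: 1


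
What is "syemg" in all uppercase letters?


Input string: 'syemg'
Operation: convert each letter to uppercase
Mapping: 's'->'S', 'y'->'Y', 'e'->'E', 'm'->'M', 'g'->'G'
Result: SYEMG


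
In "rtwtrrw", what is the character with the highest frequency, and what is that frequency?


Input: 'rtwtrrw'
Operation: tally each character
Counts: 'r':3, 't':2, 'w':2
Maximum: 'r' appears 3 times


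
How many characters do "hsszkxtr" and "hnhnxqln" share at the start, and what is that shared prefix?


String 1: 'hsszkxtr'
String 2: 'hnhnxqln'
Compare position by position:
pos 0: 'h' vs 'h' match
pos 1: 's' vs 'n' differ -> stop
Longest common prefix: "h" (length 1)


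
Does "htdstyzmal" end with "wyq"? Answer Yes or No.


Input string: 'htdstyzmal'
Suffix to check: 'wyq'
Last 3 characters of input: 'mal'
Match: False
Result: No


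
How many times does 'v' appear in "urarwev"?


Input string: 'urarwev'
Target character: 'v'
Scan each position: s[6]='v'
Matches found at indices: 6
Total: 1


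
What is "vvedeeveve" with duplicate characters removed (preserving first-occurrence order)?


Input: 'vvedeeveve'
Operation: keep first occurrence of each character
Scan: s[0]='v' new -> keep; s[1]='v' seen -> skip; s[2]='e' new -> keep; s[3]='d' new -> keep; s[4]='e' seen -> skip; s[5]='e' seen -> skip; s[6]='v' seen -> skip; s[7]='e' seen -> skip; s[8]='v' seen -> skip; s[9]='e' seen -> skip
Result: ved


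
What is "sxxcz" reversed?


Input string: 'sxxcz'
Operation: reverse character order
Original order: 's' -> 'x' -> 'x' -> 'c' -> 'z'
Reversed order: 'z' -> 'c' -> 'x' -> 'x' -> 's'
Result: zcxxs


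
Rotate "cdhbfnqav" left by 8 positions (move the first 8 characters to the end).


Input: 'cdhbfnqav', shift = 8
Operation: split at index 8 and swap parts
Front part s[0:8] = 'cdhbfnqa'
Back part s[8:] = 'v'
Rotated = back + front = 'v' + 'cdhbfnqa'
Result: vcdhbfnqa


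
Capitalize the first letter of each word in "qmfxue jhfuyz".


Input string: 'qmfxue jhfuyz'
Operation: capitalize first letter of each word
Word transformations: 'qmfxue'->'Qmfxue', 'jhfuyz'->'Jhfuyz'
Result: Qmfxue Jhfuyz


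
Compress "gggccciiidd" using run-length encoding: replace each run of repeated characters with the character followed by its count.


Input: 'gggccciiidd'
Operation: identify consecutive runs
Runs: 'ggg' -> g3, 'ccc' -> c3, 'iii' -> i3, 'dd' -> d2
Encoded: g3c3i3d2


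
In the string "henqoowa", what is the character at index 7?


Input string: 'henqoowa'
Operation: get character at index 7
Index mapping: s[0]='h', s[1]='e', s[2]='n', s[3]='q', s[4]='o', s[5]='o', s[6]='w', s[7]='a'
Result: 'a'


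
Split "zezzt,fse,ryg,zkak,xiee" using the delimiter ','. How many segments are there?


Input string: 'zezzt,fse,ryg,zkak,xiee'
Delimiter: ','
Split result: 'zezzt', 'fse', 'ryg', 'zkak', 'xiee'
Number of parts: 5


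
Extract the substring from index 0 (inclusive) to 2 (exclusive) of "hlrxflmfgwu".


Input string: 'hlrxflmfgwu'
Operation: slice [0:2]
Extract characters: s[0]='h', s[1]='l'
Result: hl


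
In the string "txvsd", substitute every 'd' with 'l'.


Input string: 'txvsd'
Operation: replace 'd' with 'l'
Positions of 'd': 4
After replacement: txvsl


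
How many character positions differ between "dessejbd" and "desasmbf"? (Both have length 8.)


String 1: 'dessejbd'
String 2: 'desasmbf'
Compare each position: pos 0: 'd'=='d', pos 1: 'e'=='e', pos 2: 's'=='s', pos 3: 's'!='a', pos 4: 'e'!='s', pos 5: 'j'!='m', pos 6: 'b'=='b', pos 7: 'd'!='f'
Differing positions: 4
Hamming distance: 4


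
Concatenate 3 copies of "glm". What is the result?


Input string: 'glm'
Operation: repeat 3 times
Concatenation: 'glm' + 'glm' + 'glm'
Result: glmglmglm


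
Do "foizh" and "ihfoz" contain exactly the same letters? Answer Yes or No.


String 1: 'foizh' -> sorted: 'fhioz'
String 2: 'ihfoz' -> sorted: 'fhioz'
Compare sorted forms: 'fhioz' == 'fhioz'
Anagram: Yes


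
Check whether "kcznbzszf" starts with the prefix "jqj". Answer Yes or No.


Input string: 'kcznbzszf'
Prefix to check: 'jqj'
First 3 characters of input: 'kcz'
Match: False
Result: No


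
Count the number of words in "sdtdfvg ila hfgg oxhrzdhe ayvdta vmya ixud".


Input string: 'sdtdfvg ila hfgg oxhrzdhe ayvdta vmya ixud'
Operation: split by spaces
Words found: 'sdtdfvg', 'ila', 'hfgg', 'oxhrzdhe', 'ayvdta', 'vmya', 'ixud'
Word count: 7


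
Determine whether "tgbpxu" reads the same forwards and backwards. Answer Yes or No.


Input string: 'tgbpxu'
Reversed: 'uxpbgt'
Compare pairs: s[0]='t' vs s[5]='u' (mismatch), s[1]='g' vs s[4]='x' (mismatch), s[2]='b' vs s[3]='p' (mismatch)
Palindrome: No


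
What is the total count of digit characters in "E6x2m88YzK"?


Input string: 'E6x2m88YzK'
Operation: count digit characters (0-9)
Scan: 'E', '6'(digit), 'x', '2'(digit), 'm', '8'(digit), '8'(digit), 'Y', 'z', 'K'
Digits found: 4
Result: 4


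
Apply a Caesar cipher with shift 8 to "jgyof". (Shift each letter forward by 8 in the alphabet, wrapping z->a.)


Input: 'jgyof', shift = 8
Operation: for each letter, (position + 8) mod 26
Mapping: 'j'(9+8=17)->'r', 'g'(6+8=14)->'o', 'y'(24+8=32, 32 mod 26=6)->'g', 'o'(14+8=22)->'w', 'f'(5+8=13)->'n'
Result: rogwn


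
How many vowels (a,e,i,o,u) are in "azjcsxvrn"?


Input string: 'azjcsxvrn'
Operation: count vowels (a, e, i, o, u)
Scan: s[0]='a' (vowel), s[1]='z', s[2]='j', s[3]='c', s[4]='s', s[5]='x', s[6]='v', s[7]='r', s[8]='n'
Vowels found: 1
Result: 1


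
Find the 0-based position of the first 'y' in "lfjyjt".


Input string: 'lfjyjt'
Target: 'y'
Scanning left to right: s[0]='l', s[1]='f', s[2]='j', s[3]='y'
First match at index: 3


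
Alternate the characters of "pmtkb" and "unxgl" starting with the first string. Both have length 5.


String 1: 'pmtkb'
String 2: 'unxgl'
Operation: alternate characters
Pairs: 'p'+'u', 'm'+'n', 't'+'x', 'k'+'g', 'b'+'l'
Result: pumntxkgbl


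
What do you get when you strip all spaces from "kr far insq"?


Input string: 'kr far insq'
Operation: remove all spaces
Words: 'kr', 'far', 'insq'
Join without spaces: krfarinsq


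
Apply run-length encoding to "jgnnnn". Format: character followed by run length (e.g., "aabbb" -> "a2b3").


Input: 'jgnnnn'
Operation: identify consecutive runs
Runs: 'j' -> j1, 'g' -> g1, 'nnnn' -> n4
Encoded: j1g1n4


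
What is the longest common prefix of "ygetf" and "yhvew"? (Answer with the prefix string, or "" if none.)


String 1: 'ygetf'
String 2: 'yhvew'
Compare position by position:
pos 0: 'y' vs 'y' match
pos 1: 'g' vs 'h' differ -> stop
Longest common prefix: "y" (length 1)


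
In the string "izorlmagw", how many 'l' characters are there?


Input string: 'izorlmagw'
Target character: 'l'
Scan each position: s[4]='l'
Matches found at indices: 4
Total: 1


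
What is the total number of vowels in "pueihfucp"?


Input string: 'pueihfucp'
Operation: count vowels (a, e, i, o, u)
Scan: s[0]='p', s[1]='u' (vowel), s[2]='e' (vowel), s[3]='i' (vowel), s[4]='h', s[5]='f', s[6]='u' (vowel), s[7]='c', s[8]='p'
Vowels found: 4
Result: 4


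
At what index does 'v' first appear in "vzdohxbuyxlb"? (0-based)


Input string: 'vzdohxbuyxlb'
Target: 'v'
Scanning left to right: s[0]='v'
First match at index: 0


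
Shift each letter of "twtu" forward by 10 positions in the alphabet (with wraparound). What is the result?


Input: 'twtu', shift = 10
Operation: for each letter, (position + 10) mod 26
Mapping: 't'(19+10=29, 29 mod 26=3)->'d', 'w'(22+10=32, 32 mod 26=6)->'g', 't'(19+10=29, 29 mod 26=3)->'d', 'u'(20+10=30, 30 mod 26=4)->'e'
Result: dgde


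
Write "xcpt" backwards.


Input string: 'xcpt'
Operation: reverse character order
Original order: 'x' -> 'c' -> 'p' -> 't'
Reversed order: 't' -> 'p' -> 'c' -> 'x'
Result: tpcx


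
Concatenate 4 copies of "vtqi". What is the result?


Input string: 'vtqi'
Operation: repeat 4 times
Concatenation: 'vtqi' + 'vtqi' + 'vtqi' + 'vtqi'
Result: vtqivtqivtqivtqi


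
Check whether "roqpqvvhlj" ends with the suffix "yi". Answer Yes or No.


Input string: 'roqpqvvhlj'
Suffix to check: 'yi'
Last 2 characters of input: 'lj'
Match: False
Result: No


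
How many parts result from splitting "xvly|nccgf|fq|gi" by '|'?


Input string: 'xvly|nccgf|fq|gi'
Delimiter: '|'
Split result: 'xvly', 'nccgf', 'fq', 'gi'
Number of parts: 4


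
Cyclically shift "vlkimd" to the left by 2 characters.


Input: 'vlkimd', shift = 2
Operation: split at index 2 and swap parts
Front part s[0:2] = 'vl'
Back part s[2:] = 'kimd'
Rotated = back + front = 'kimd' + 'vl'
Result: kimdvl


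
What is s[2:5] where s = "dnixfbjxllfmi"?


Input string: 'dnixfbjxllfmi'
Operation: slice [2:5]
Extract characters: s[2]='i', s[3]='x', s[4]='f'
Result: ixf


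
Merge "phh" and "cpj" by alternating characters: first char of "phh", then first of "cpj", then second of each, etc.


String 1: 'phh'
String 2: 'cpj'
Operation: alternate characters
Pairs: 'p'+'c', 'h'+'p', 'h'+'j'
Result: pchphj


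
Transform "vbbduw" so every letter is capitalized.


Input string: 'vbbduw'
Operation: convert each letter to uppercase
Mapping: 'v'->'V', 'b'->'B', 'b'->'B', 'd'->'D', 'u'->'U', 'w'->'W'
Result: VBBDUW


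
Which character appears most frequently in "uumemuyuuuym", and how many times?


Input: 'uumemuyuuuym'
Operation: tally each character
Counts: 'e':1, 'm':3, 'u':6, 'y':2
Maximum: 'u' appears 6 times


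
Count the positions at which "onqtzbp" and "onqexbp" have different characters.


String 1: 'onqtzbp'
String 2: 'onqexbp'
Compare each position: pos 0: 'o'=='o', pos 1: 'n'=='n', pos 2: 'q'=='q', pos 3: 't'!='e', pos 4: 'z'!='x', pos 5: 'b'=='b', pos 6: 'p'=='p'
Differing positions: 2
Hamming distance: 2


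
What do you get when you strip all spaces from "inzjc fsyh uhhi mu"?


Input string: 'inzjc fsyh uhhi mu'
Operation: remove all spaces
Words: 'inzjc', 'fsyh', 'uhhi', 'mu'
Join without spaces: inzjcfsyhuhhimu


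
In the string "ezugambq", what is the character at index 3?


Input string: 'ezugambq'
Operation: get character at index 3
Index mapping: s[0]='e', s[1]='z', s[2]='u', s[3]='g'
Result: 'g'


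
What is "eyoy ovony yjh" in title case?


Input string: 'eyoy ovony yjh'
Operation: capitalize first letter of each word
Word transformations: 'eyoy'->'Eyoy', 'ovony'->'Ovony', 'yjh'->'Yjh'
Result: Eyoy Ovony Yjh


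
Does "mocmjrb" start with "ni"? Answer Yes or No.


Input string: 'mocmjrb'
Prefix to check: 'ni'
First 2 characters of input: 'mo'
Match: False
Result: No


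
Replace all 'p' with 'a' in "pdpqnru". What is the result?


Input string: 'pdpqnru'
Operation: replace 'p' with 'a'
Positions of 'p': 0, 2
After replacement: adaqnru


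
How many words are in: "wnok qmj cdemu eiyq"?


Input string: 'wnok qmj cdemu eiyq'
Operation: split by spaces
Words found: 'wnok', 'qmj', 'cdemu', 'eiyq'
Word count: 4


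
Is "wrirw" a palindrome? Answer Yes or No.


Input string: 'wrirw'
Reversed: 'wrirw'
Compare pairs: s[0]='w' vs s[4]='w' (match), s[1]='r' vs s[3]='r' (match)
Palindrome: Yes


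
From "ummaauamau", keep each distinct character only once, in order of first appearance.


Input: 'ummaauamau'
Operation: keep first occurrence of each character
Scan: s[0]='u' new -> keep; s[1]='m' new -> keep; s[2]='m' seen -> skip; s[3]='a' new -> keep; s[4]='a' seen -> skip; s[5]='u' seen -> skip; s[6]='a' seen -> skip; s[7]='m' seen -> skip; s[8]='a' seen -> skip; s[9]='u' seen -> skip
Result: uma


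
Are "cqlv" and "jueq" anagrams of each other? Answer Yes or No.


String 1: 'cqlv' -> sorted: 'clqv'
String 2: 'jueq' -> sorted: 'ejqu'
Compare sorted forms: 'clqv' != 'ejqu'
Anagram: No


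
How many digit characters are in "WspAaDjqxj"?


Input string: 'WspAaDjqxj'
Operation: count digit characters (0-9)
Scan: 'W', 's', 'p', 'A', 'a', 'D', 'j', 'q', 'x', 'j'
Digits found: 0
Result: 0


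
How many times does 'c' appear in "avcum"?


Input string: 'avcum'
Target character: 'c'
Scan each position: s[2]='c'
Matches found at indices: 2
Total: 1


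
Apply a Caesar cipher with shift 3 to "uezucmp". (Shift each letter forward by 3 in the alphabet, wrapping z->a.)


Input: 'uezucmp', shift = 3
Operation: for each letter, (position + 3) mod 26
Mapping: 'u'(20+3=23)->'x', 'e'(4+3=7)->'h', 'z'(25+3=28, 28 mod 26=2)->'c', 'u'(20+3=23)->'x', 'c'(2+3=5)->'f', 'm'(12+3=15)->'p', 'p'(15+3=18)->'s'
Result: xhcxfps


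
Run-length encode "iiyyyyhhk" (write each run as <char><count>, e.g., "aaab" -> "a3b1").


Input: 'iiyyyyhhk'
Operation: identify consecutive runs
Runs: 'ii' -> i2, 'yyyy' -> y4, 'hh' -> h2, 'k' -> k1
Encoded: i2y4h2k1


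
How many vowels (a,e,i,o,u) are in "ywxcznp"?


Input string: 'ywxcznp'
Operation: count vowels (a, e, i, o, u)
Scan: s[0]='y', s[1]='w', s[2]='x', s[3]='c', s[4]='z', s[5]='n', s[6]='p'
Vowels found: 0
Result: 0


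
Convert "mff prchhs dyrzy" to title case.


Input string: 'mff prchhs dyrzy'
Operation: capitalize first letter of each word
Word transformations: 'mff'->'Mff', 'prchhs'->'Prchhs', 'dyrzy'->'Dyrzy'
Result: Mff Prchhs Dyrzy


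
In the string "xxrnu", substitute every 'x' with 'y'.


Input string: 'xxrnu'
Operation: replace 'x' with 'y'
Positions of 'x': 0, 1
After replacement: yyrnu


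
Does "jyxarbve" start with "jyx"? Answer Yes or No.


Input string: 'jyxarbve'
Prefix to check: 'jyx'
First 3 characters of input: 'jyx'
Match: True
Result: Yes


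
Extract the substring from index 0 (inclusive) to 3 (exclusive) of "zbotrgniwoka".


Input string: 'zbotrgniwoka'
Operation: slice [0:3]
Extract characters: s[0]='z', s[1]='b', s[2]='o'
Result: zbo


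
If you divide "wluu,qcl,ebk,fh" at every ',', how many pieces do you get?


Input string: 'wluu,qcl,ebk,fh'
Delimiter: ','
Split result: 'wluu', 'qcl', 'ebk', 'fh'
Number of parts: 4


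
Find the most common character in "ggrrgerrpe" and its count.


Input: 'ggrrgerrpe'
Operation: tally each character
Counts: 'e':2, 'g':3, 'p':1, 'r':4
Maximum: 'r' appears 4 times


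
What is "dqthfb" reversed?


Input string: 'dqthfb'
Operation: reverse character order
Original order: 'd' -> 'q' -> 't' -> 'h' -> 'f' -> 'b'
Reversed order: 'b' -> 'f' -> 'h' -> 't' -> 'q' -> 'd'
Result: bfhtqd


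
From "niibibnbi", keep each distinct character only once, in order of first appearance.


Input: 'niibibnbi'
Operation: keep first occurrence of each character
Scan: s[0]='n' new -> keep; s[1]='i' new -> keep; s[2]='i' seen -> skip; s[3]='b' new -> keep; s[4]='i' seen -> skip; s[5]='b' seen -> skip; s[6]='n' seen -> skip; s[7]='b' seen -> skip; s[8]='i' seen -> skip
Result: nib


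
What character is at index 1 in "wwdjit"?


Input string: 'wwdjit'
Operation: get character at index 1
Index mapping: s[0]='w', s[1]='w'
Result: 'w'


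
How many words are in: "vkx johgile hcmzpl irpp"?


Input string: 'vkx johgile hcmzpl irpp'
Operation: split by spaces
Words found: 'vkx', 'johgile', 'hcmzpl', 'irpp'
Word count: 4


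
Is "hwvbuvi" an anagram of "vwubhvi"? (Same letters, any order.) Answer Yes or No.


String 1: 'vwubhvi' -> sorted: 'bhiuvvw'
String 2: 'hwvbuvi' -> sorted: 'bhiuvvw'
Compare sorted forms: 'bhiuvvw' == 'bhiuvvw'
Anagram: Yes


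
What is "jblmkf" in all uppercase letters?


Input string: 'jblmkf'
Operation: convert each letter to uppercase
Mapping: 'j'->'J', 'b'->'B', 'l'->'L', 'm'->'M', 'k'->'K', 'f'->'F'
Result: JBLMKF


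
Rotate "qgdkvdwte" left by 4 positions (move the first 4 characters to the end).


Input: 'qgdkvdwte', shift = 4
Operation: split at index 4 and swap parts
Front part s[0:4] = 'qgdk'
Back part s[4:] = 'vdwte'
Rotated = back + front = 'vdwte' + 'qgdk'
Result: vdwteqgdk


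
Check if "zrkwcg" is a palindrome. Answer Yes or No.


Input string: 'zrkwcg'
Reversed: 'gcwkrz'
Compare pairs: s[0]='z' vs s[5]='g' (mismatch), s[1]='r' vs s[4]='c' (mismatch), s[2]='k' vs s[3]='w' (mismatch)
Palindrome: No


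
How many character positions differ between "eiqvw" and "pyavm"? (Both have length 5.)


String 1: 'eiqvw'
String 2: 'pyavm'
Compare each position: pos 0: 'e'!='p', pos 1: 'i'!='y', pos 2: 'q'!='a', pos 3: 'v'=='v', pos 4: 'w'!='m'
Differing positions: 4
Hamming distance: 4


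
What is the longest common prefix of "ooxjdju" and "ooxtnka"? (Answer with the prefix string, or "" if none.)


String 1: 'ooxjdju'
String 2: 'ooxtnka'
Compare position by position:
pos 0: 'o' vs 'o' match
pos 1: 'o' vs 'o' match
pos 2: 'x' vs 'x' match
pos 3: 'j' vs 't' differ -> stop
Longest common prefix: "oox" (length 3)


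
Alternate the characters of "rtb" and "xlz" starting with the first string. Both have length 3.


String 1: 'rtb'
String 2: 'xlz'
Operation: alternate characters
Pairs: 'r'+'x', 't'+'l', 'b'+'z'
Result: rxtlbz


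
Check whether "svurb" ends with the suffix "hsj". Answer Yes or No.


Input string: 'svurb'
Suffix to check: 'hsj'
Last 3 characters of input: 'urb'
Match: False
Result: No


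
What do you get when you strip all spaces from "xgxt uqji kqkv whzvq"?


Input string: 'xgxt uqji kqkv whzvq'
Operation: remove all spaces
Words: 'xgxt', 'uqji', 'kqkv', 'whzvq'
Join without spaces: xgxtuqjikqkvwhzvq


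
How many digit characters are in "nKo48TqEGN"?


Input string: 'nKo48TqEGN'
Operation: count digit characters (0-9)
Scan: 'n', 'K', 'o', '4'(digit), '8'(digit), 'T', 'q', 'E', 'G', 'N'
Digits found: 2
Result: 2


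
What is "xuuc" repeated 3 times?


Input string: 'xuuc'
Operation: repeat 3 times
Concatenation: 'xuuc' + 'xuuc' + 'xuuc'
Result: xuucxuucxuuc


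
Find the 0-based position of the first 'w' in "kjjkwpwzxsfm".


Input string: 'kjjkwpwzxsfm'
Target: 'w'
Scanning left to right: s[0]='k', s[1]='j', s[2]='j', s[3]='k', s[4]='w'
First match at index: 4


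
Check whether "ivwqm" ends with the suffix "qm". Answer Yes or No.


Input string: 'ivwqm'
Suffix to check: 'qm'
Last 2 characters of input: 'qm'
Match: True
Result: Yes


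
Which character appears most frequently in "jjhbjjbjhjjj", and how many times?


Input: 'jjhbjjbjhjjj'
Operation: tally each character
Counts: 'b':2, 'h':2, 'j':8
Maximum: 'j' appears 8 times


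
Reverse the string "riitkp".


Input string: 'riitkp'
Operation: reverse character order
Original order: 'r' -> 'i' -> 'i' -> 't' -> 'k' -> 'p'
Reversed order: 'p' -> 'k' -> 't' -> 'i' -> 'i' -> 'r'
Result: pktiir


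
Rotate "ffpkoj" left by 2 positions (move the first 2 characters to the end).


Input: 'ffpkoj', shift = 2
Operation: split at index 2 and swap parts
Front part s[0:2] = 'ff'
Back part s[2:] = 'pkoj'
Rotated = back + front = 'pkoj' + 'ff'
Result: pkojff


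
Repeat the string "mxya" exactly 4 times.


Input string: 'mxya'
Operation: repeat 4 times
Concatenation: 'mxya' + 'mxya' + 'mxya' + 'mxya'
Result: mxyamxyamxyamxya


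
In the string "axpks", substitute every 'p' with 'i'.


Input string: 'axpks'
Operation: replace 'p' with 'i'
Positions of 'p': 2
After replacement: axiks


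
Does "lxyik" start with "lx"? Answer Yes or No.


Input string: 'lxyik'
Prefix to check: 'lx'
First 2 characters of input: 'lx'
Match: True
Result: Yes


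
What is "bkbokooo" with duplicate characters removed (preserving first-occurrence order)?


Input: 'bkbokooo'
Operation: keep first occurrence of each character
Scan: s[0]='b' new -> keep; s[1]='k' new -> keep; s[2]='b' seen -> skip; s[3]='o' new -> keep; s[4]='k' seen -> skip; s[5]='o' seen -> skip; s[6]='o' seen -> skip; s[7]='o' seen -> skip
Result: bko
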